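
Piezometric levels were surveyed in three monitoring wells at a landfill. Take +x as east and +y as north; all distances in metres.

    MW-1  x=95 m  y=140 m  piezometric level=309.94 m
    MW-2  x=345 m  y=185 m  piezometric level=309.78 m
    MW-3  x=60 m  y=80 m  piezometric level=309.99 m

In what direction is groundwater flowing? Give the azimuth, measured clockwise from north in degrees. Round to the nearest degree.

047°

With h = a·x + b·y + c and MW-1 as origin, the differences give:
  250·a + 45·b = -0.16
  (-35)·a + (-60)·b = +0.05
Eliminate b (×(-60) and ×45, subtract): -13425·a = 7.350 → a = ∂h/∂x = -0.0005475
Back-substitute: b = ∂h/∂y = -0.0005140.
Flow direction (−∇h) has components (+0.0005475 E, +0.0005140 N).
Azimuth = atan2(E, N) = atan2(+0.0005475, +0.0005140) = 46.8° ≈ 047°.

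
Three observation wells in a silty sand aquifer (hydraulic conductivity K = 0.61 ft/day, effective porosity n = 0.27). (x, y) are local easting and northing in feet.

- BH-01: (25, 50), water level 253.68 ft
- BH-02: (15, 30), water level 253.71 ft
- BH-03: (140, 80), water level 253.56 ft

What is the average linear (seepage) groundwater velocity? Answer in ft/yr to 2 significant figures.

1.1 ft/yr

Three-point gradient (reference BH-01): Δ to BH-02 = (-10, -20, +0.03), Δ to BH-03 = (115, 30, -0.12).
∂h/∂x = -0.0007500, ∂h/∂y = -0.001125 (det = 2000).
|∇h| = √(-0.0007500² + -0.001125²) = 0.001352
Seepage velocity v = K·i/n = 0.61 × 0.001352 / 0.27 = 0.003055 ft/day = 1.116 ft/yr.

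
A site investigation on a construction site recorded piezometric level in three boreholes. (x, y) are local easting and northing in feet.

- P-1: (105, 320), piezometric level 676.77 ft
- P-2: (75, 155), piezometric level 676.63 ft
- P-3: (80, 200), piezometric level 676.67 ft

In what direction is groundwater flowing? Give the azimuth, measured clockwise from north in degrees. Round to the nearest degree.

With h = a·x + b·y + c and P-1 as origin, the differences give:
  (-30)·a + (-165)·b = -0.14
  (-25)·a + (-120)·b = -0.10
Eliminate b (×(-120) and ×(-165), subtract): -525·a = 0.300 → a = ∂h/∂x = -0.0005714
Back-substitute: b = ∂h/∂y = +0.0009524.
Flow direction (−∇h) has components (+0.0005714 E, -0.0009524 N).
Azimuth = atan2(E, N) = atan2(+0.0005714, -0.0009524) = 149.0° ≈ 149°.

149°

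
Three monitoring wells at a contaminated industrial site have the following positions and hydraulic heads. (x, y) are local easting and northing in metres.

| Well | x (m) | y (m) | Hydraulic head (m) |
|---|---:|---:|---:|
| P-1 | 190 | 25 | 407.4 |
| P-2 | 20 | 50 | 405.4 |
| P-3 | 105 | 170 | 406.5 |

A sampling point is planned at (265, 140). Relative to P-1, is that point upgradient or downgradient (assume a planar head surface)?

upgradient

Taking P-1 as reference: P-2−P-1 = (-170, 25, -2.0); P-3−P-1 = (-85, 145, -0.9).
Determinant of the coordinate differences = (-170)·145 − (-85)·25 = -22525.
∂h/∂x = [(-2.0)·145 − (-0.9)·25] / -22525 = +0.01188
∂h/∂y = [(-170)·(-0.9) − (-85)·(-2.0)] / -22525 = +0.0007547
Head at (265, 140) = 407.4 + (+0.01188)·(75) + (+0.0007547)·(115) = 408.38 m.
That is higher than the 407.4 m at P-1, so the point is upgradient.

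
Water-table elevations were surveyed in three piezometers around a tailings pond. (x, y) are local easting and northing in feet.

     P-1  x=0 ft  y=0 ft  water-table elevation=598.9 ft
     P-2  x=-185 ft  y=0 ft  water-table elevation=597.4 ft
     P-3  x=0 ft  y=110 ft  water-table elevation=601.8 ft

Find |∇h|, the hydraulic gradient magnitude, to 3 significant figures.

0.0276

∂h/∂x = (597.4 − 598.9) / (-185 − 0) = +0.008108
∂h/∂y = (601.8 − 598.9) / (110 − 0) = +0.02636
|∇h| = √(0.008108² + 0.02636²) = 0.02758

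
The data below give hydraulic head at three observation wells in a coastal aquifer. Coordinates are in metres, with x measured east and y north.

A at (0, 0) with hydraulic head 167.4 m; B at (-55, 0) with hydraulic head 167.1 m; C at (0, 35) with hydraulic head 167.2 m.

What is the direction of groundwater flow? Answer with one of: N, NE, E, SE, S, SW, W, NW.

NW

∂h/∂x = (167.1 − 167.4) / (-55 − 0) = +0.005455
∂h/∂y = (167.2 − 167.4) / (35 − 0) = -0.005714
Flow = −∇h = (-0.005455 east, +0.005714 north), which points northwest.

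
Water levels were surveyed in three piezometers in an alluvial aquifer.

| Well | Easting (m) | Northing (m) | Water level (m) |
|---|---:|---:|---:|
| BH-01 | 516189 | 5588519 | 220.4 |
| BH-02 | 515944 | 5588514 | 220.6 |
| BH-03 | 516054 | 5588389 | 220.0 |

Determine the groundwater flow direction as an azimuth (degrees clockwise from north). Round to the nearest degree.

167°

Three-point gradient (reference BH-01): Δ to BH-02 = (-245, -5, +0.2), Δ to BH-03 = (-135, -130, -0.4).
∂h/∂x = -0.0008982, ∂h/∂y = +0.004010 (det = 31175).
Flow direction (−∇h) has components (+0.0008982 E, -0.004010 N).
Azimuth = atan2(E, N) = atan2(+0.0008982, -0.004010) = 167.4° ≈ 167°.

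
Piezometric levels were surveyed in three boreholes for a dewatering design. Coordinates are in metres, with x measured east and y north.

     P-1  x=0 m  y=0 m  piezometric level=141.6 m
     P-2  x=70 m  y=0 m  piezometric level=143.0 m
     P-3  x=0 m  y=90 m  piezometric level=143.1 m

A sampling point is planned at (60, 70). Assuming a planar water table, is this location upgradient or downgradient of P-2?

upgradient

∂h/∂x = (143.0 − 141.6) / (70 − 0) = +0.02000
∂h/∂y = (143.1 − 141.6) / (90 − 0) = +0.01667
Head at (60, 70) = 141.6 + (+0.02000)·(60) + (+0.01667)·(70) = 143.97 m.
That is higher than the 143.0 m at P-2, so the point is upgradient.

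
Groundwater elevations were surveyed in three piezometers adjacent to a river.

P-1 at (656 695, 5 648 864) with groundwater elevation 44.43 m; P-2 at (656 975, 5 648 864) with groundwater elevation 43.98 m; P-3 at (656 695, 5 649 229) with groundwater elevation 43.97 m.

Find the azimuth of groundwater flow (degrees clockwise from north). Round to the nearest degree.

∂h/∂x = (43.98 − 44.43) / (656975 − 656695) = -0.001607
∂h/∂y = (43.97 − 44.43) / (5649229 − 5648864) = -0.001260
Flow direction (−∇h) has components (+0.001607 E, +0.001260 N).
Azimuth = atan2(E, N) = atan2(+0.001607, +0.001260) = 51.9° ≈ 052°.

052°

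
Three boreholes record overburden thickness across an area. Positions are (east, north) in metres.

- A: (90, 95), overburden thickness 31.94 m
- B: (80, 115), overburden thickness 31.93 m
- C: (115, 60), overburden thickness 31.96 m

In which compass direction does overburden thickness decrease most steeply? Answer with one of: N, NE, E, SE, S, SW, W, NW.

With d = a·x + b·y + c and A as origin, the differences give:
  (-10)·a + 20·b = -0.01
  25·a + (-35)·b = +0.02
Eliminate b (×(-35) and ×20, subtract): -150·a = -0.050 → a = ∂d/∂x = +0.0003333
Back-substitute: b = ∂d/∂y = -0.0003333.
Steepest decrease is along −∇f = (-0.0003333 E, +0.0003333 N) → northwest.

NW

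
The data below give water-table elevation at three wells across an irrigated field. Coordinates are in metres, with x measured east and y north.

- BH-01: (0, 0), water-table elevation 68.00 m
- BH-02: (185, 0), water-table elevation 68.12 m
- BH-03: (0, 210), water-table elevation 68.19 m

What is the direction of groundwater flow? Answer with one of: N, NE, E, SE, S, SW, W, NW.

∂h/∂x = (68.12 − 68.00) / (185 − 0) = +0.0006486
∂h/∂y = (68.19 − 68.00) / (210 − 0) = +0.0009048
Flow = −∇h = (-0.0006486 east, -0.0009048 north), which points southwest.

SW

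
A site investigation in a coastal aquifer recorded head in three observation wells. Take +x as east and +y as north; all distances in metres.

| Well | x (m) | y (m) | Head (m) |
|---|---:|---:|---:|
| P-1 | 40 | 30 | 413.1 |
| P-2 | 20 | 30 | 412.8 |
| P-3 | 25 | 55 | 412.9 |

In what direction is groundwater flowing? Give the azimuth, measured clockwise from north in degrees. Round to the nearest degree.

266°

Taking P-1 as reference: P-2−P-1 = (-20, 0, -0.3); P-3−P-1 = (-15, 25, -0.2).
Solve a·Δx + b·Δy = Δh: det = (-20)·25 − (-15)·0 = -500.
∂h/∂x = [(-0.3)·25 − (-0.2)·0] / -500 = +0.01500
∂h/∂y = [(-20)·(-0.2) − (-15)·(-0.3)] / -500 = +0.0010000
Flow direction (−∇h) has components (-0.01500 E, -0.0010000 N).
Azimuth = atan2(E, N) = atan2(-0.01500, -0.0010000) = 266.2° ≈ 266°.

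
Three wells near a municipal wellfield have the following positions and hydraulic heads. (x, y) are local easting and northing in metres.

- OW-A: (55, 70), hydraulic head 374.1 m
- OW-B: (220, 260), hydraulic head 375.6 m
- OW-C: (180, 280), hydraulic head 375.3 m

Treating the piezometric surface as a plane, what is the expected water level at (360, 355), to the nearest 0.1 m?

376.8 m

Three-point gradient (reference OW-A): Δ to OW-B = (165, 190, +1.5), Δ to OW-C = (125, 210, +1.2).
∂h/∂x = +0.007982, ∂h/∂y = +0.0009633 (det = 10900).
h(360, 355) = 374.1 + (+0.007982)·(305) + (+0.0009633)·(285) = 374.1 +2.434 +0.275 = 376.809 m.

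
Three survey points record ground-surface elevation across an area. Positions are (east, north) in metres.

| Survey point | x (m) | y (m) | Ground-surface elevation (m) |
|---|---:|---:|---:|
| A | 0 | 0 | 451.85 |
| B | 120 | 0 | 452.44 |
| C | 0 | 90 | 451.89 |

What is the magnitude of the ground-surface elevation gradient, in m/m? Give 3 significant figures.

∂z/∂x = (452.44 − 451.85) / (120 − 0) = +0.004917
∂z/∂y = (451.89 − 451.85) / (90 − 0) = +0.0004444
|∇f| = √(0.004917² + 0.0004444²) = 0.004937 m/m

0.00494 m/m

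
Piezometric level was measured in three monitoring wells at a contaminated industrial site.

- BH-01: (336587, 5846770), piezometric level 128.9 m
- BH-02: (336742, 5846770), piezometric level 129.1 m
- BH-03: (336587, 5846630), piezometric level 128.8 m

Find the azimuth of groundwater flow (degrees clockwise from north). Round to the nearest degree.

∂h/∂x = (129.1 − 128.9) / (336742 − 336587) = +0.001290
∂h/∂y = (128.8 − 128.9) / (5846630 − 5846770) = +0.0007143
Flow direction (−∇h) has components (-0.001290 E, -0.0007143 N).
Azimuth = atan2(E, N) = atan2(-0.001290, -0.0007143) = 241.0° ≈ 241°.

241°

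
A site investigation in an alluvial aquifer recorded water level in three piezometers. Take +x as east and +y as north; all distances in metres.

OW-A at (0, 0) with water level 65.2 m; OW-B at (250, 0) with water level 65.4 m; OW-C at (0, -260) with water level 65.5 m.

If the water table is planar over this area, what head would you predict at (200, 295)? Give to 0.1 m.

∂h/∂x = (65.4 − 65.2) / (250 − 0) = +0.0008000
∂h/∂y = (65.5 − 65.2) / (-260 − 0) = -0.001154
h(200, 295) = 65.2 + (+0.0008000)·(200) + (-0.001154)·(295) = 65.2 +0.160 -0.340 = 65.020 m.

65.0 m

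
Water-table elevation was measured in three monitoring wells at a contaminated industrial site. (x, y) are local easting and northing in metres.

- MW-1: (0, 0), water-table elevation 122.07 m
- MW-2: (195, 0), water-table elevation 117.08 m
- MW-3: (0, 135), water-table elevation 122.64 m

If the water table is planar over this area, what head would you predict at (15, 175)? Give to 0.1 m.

122.4 m

∂h/∂x = (117.08 − 122.07) / (195 − 0) = -0.02559
∂h/∂y = (122.64 − 122.07) / (135 − 0) = +0.004222
h(15, 175) = 122.07 + (-0.02559)·(15) + (+0.004222)·(175) = 122.07 -0.384 +0.739 = 122.425 m.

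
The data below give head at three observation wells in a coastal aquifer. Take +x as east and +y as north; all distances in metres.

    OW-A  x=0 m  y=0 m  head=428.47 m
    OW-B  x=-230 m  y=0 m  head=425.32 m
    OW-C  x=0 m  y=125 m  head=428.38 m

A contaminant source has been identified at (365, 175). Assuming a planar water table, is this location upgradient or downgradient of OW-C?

upgradient

∂h/∂x = (425.32 − 428.47) / (-230 − 0) = +0.01370
∂h/∂y = (428.38 − 428.47) / (125 − 0) = -0.0007200
Head at (365, 175) = 428.47 + (+0.01370)·(365) + (-0.0007200)·(175) = 433.34 m.
That is higher than the 428.38 m at OW-C, so the point is upgradient.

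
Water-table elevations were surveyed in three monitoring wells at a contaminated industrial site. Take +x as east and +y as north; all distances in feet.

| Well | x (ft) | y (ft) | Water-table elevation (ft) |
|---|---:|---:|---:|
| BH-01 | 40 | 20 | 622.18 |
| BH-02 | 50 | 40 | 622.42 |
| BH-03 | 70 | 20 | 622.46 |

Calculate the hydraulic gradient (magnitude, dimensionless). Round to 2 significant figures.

Three-point gradient (reference BH-01): Δ to BH-02 = (10, 20, +0.24), Δ to BH-03 = (30, 0, +0.28).
∂h/∂x = +0.009333, ∂h/∂y = +0.007333 (det = -600).
|∇h| = √(0.009333² + 0.007333²) = 0.01187

0.012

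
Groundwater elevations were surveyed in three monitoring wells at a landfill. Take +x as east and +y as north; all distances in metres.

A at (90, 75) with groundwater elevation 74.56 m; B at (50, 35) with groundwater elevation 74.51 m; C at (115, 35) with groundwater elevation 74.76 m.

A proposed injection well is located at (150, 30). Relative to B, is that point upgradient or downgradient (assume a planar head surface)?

upgradient

Taking A as reference: B−A = (-40, -40, -0.05); C−A = (25, -40, +0.20).
Determinant of the coordinate differences = (-40)·(-40) − 25·(-40) = 2600.
∂h/∂x = [(-0.05)·(-40) − (+0.20)·(-40)] / 2600 = +0.003846
∂h/∂y = [(-40)·(+0.20) − 25·(-0.05)] / 2600 = -0.002596
Head at (150, 30) = 74.56 + (+0.003846)·(60) + (-0.002596)·(-45) = 74.91 m.
That is higher than the 74.51 m at B, so the point is upgradient.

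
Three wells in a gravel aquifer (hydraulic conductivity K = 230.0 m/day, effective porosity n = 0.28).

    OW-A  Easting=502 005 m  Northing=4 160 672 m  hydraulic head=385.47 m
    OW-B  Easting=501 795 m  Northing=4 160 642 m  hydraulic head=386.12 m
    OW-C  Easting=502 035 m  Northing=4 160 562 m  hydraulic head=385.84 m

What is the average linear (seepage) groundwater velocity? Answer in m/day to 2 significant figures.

Differences from OW-A: to OW-B (Δx, Δy, Δh) = (-210, -30, +0.65); to OW-C = (30, -110, +0.37).
Determinant of the coordinate differences = (-210)·(-110) − 30·(-30) = 24000.
∂h/∂x = [(+0.65)·(-110) − (+0.37)·(-30)] / 24000 = -0.002517
∂h/∂y = [(-210)·(+0.37) − 30·(+0.65)] / 24000 = -0.004050
|∇h| = √(-0.002517² + -0.004050²) = 0.004768
Seepage velocity v = K·i/n = 230.0 × 0.004768 / 0.28 = 3.917 m/day.

3.9 m/day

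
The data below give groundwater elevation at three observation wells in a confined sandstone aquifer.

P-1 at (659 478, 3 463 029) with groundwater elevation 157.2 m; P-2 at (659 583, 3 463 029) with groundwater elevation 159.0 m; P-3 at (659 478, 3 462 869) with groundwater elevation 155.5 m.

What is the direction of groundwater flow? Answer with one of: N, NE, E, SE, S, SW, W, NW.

SW

∂h/∂x = (159.0 − 157.2) / (659583 − 659478) = +0.01714
∂h/∂y = (155.5 − 157.2) / (3462869 − 3463029) = +0.01062
Flow = −∇h = (-0.01714 east, -0.01062 north), which points southwest.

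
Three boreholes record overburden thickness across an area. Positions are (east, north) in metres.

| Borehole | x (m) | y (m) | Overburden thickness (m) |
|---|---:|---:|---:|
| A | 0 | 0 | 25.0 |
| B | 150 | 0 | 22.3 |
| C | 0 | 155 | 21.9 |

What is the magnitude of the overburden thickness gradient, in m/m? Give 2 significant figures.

∂d/∂x = (22.3 − 25.0) / (150 − 0) = -0.01800
∂d/∂y = (21.9 − 25.0) / (155 − 0) = -0.02000
|∇f| = √(-0.01800² + -0.02000²) = 0.02691 m/m

0.027 m/m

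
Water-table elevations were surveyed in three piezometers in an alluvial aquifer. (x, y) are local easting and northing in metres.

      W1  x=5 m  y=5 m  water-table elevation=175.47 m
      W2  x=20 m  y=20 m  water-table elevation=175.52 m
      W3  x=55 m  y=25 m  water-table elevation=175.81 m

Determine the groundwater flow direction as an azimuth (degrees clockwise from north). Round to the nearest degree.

With h = a·x + b·y + c and W1 as origin, the differences give:
  15·a + 15·b = +0.05
  50·a + 20·b = +0.34
Eliminate b (×20 and ×15, subtract): -450·a = -4.100 → a = ∂h/∂x = +0.009111
Back-substitute: b = ∂h/∂y = -0.005778.
Flow direction (−∇h) has components (-0.009111 E, +0.005778 N).
Azimuth = atan2(E, N) = atan2(-0.009111, +0.005778) = 302.4° ≈ 302°.

302°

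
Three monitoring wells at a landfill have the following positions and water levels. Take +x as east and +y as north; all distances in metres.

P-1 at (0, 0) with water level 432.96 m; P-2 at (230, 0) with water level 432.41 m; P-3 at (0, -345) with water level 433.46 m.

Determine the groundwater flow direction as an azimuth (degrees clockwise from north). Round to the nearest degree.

∂h/∂x = (432.41 − 432.96) / (230 − 0) = -0.002391
∂h/∂y = (433.46 − 432.96) / (-345 − 0) = -0.001449
Flow direction (−∇h) has components (+0.002391 E, +0.001449 N).
Azimuth = atan2(E, N) = atan2(+0.002391, +0.001449) = 58.8° ≈ 059°.

059°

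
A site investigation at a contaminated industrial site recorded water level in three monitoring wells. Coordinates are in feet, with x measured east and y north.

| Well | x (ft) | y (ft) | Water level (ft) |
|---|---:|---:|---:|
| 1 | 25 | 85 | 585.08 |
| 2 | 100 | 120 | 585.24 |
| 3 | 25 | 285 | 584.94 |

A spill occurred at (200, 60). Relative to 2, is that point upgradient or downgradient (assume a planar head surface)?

Three-point gradient (reference 1): Δ to 2 = (75, 35, +0.16), Δ to 3 = (0, 200, -0.14).
∂h/∂x = +0.002460, ∂h/∂y = -0.0007000 (det = 15000).
Head at (200, 60) = 585.08 + (+0.002460)·(175) + (-0.0007000)·(-25) = 585.53 ft.
That is higher than the 585.24 ft at 2, so the point is upgradient.

upgradient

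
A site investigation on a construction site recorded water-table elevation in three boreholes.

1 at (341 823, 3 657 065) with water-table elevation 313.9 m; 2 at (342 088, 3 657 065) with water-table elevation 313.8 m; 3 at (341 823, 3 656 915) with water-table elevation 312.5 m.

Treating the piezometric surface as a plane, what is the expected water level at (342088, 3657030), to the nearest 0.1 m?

∂h/∂x = (313.8 − 313.9) / (342088 − 341823) = -0.0003774
∂h/∂y = (312.5 − 313.9) / (3656915 − 3657065) = +0.009333
h(342088, 3657030) = 313.9 + (-0.0003774)·(265) + (+0.009333)·(-35) = 313.9 -0.100 -0.327 = 313.473 m.

313.5 m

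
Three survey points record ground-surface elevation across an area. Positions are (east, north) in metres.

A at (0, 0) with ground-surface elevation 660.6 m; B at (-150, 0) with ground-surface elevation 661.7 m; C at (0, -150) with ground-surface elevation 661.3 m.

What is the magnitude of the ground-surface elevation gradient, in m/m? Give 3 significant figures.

∂z/∂x = (661.7 − 660.6) / (-150 − 0) = -0.007333
∂z/∂y = (661.3 − 660.6) / (-150 − 0) = -0.004667
|∇f| = √(-0.007333² + -0.004667²) = 0.008692 m/m

0.00869 m/m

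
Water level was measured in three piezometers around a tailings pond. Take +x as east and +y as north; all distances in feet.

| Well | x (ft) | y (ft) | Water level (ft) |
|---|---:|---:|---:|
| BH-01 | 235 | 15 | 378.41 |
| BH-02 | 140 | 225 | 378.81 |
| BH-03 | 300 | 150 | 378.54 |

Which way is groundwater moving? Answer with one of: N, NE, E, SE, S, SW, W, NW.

Differences from BH-01: to BH-02 (Δx, Δy, Δh) = (-95, 210, +0.40); to BH-03 = (65, 135, +0.13).
Determinant of the coordinate differences = (-95)·135 − 65·210 = -26475.
∂h/∂x = [(+0.40)·135 − (+0.13)·210] / -26475 = -0.001008
∂h/∂y = [(-95)·(+0.13) − 65·(+0.40)] / -26475 = +0.001449
Flow = −∇h = (+0.001008 east, -0.001449 north), which points southeast.

SE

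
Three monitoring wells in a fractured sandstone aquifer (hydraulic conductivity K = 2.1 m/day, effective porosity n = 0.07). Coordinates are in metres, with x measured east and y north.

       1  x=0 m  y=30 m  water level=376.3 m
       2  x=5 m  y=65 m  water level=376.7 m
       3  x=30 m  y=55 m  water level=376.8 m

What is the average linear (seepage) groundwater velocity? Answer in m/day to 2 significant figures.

Three-point gradient (reference 1): Δ to 2 = (5, 35, +0.4), Δ to 3 = (30, 25, +0.5).
∂h/∂x = +0.008108, ∂h/∂y = +0.01027 (det = -925).
|∇h| = √(0.008108² + 0.01027²) = 0.01308
Seepage velocity v = K·i/n = 2.1 × 0.01308 / 0.07 = 0.3924 m/day.

0.39 m/day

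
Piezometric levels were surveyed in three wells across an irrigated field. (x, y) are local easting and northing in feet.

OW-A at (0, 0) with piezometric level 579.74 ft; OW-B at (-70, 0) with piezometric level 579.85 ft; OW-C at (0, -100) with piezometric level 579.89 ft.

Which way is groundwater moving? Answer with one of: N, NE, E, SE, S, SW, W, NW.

NE

∂h/∂x = (579.85 − 579.74) / (-70 − 0) = -0.001571
∂h/∂y = (579.89 − 579.74) / (-100 − 0) = -0.001500
Flow = −∇h = (+0.001571 east, +0.001500 north), which points northeast.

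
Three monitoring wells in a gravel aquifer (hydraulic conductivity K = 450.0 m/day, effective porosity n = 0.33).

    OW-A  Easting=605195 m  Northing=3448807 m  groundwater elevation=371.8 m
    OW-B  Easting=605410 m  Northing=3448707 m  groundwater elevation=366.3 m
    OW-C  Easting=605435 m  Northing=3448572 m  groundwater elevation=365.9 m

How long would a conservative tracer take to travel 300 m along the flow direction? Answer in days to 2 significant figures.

Taking OW-A as reference: OW-B−OW-A = (215, -100, -5.5); OW-C−OW-A = (240, -235, -5.9).
Solve a·Δx + b·Δy = Δh: det = 215·(-235) − 240·(-100) = -26525.
∂h/∂x = [(-5.5)·(-235) − (-5.9)·(-100)] / -26525 = -0.02648
∂h/∂y = [215·(-5.9) − 240·(-5.5)] / -26525 = -0.001942
|∇h| = √(-0.02648² + -0.001942²) = 0.02655
Seepage velocity v = K·i/n = 450.0 × 0.02655 / 0.33 = 36.2 m/day.
t = 300 / 36.2 = 8.287 days.

8.3 days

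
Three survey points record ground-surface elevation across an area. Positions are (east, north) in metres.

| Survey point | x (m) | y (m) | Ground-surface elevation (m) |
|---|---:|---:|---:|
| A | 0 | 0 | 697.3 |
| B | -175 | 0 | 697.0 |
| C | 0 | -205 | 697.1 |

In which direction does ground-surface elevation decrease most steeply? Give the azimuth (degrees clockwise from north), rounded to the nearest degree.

∂z/∂x = (697.0 − 697.3) / (-175 − 0) = +0.001714
∂z/∂y = (697.1 − 697.3) / (-205 − 0) = +0.0009756
Steepest decrease is along −∇f: components (-0.001714 E, -0.0009756 N).
Azimuth = atan2(-0.001714, -0.0009756) = 240.4° ≈ 240°.

240°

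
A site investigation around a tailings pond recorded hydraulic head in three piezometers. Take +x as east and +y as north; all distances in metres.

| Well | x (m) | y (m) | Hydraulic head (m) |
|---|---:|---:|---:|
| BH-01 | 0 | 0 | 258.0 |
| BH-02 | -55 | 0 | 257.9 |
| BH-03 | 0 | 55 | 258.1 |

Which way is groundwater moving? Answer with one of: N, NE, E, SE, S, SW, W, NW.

SW

∂h/∂x = (257.9 − 258.0) / (-55 − 0) = +0.001818
∂h/∂y = (258.1 − 258.0) / (55 − 0) = +0.001818
Flow = −∇h = (-0.001818 east, -0.001818 north), which points southwest.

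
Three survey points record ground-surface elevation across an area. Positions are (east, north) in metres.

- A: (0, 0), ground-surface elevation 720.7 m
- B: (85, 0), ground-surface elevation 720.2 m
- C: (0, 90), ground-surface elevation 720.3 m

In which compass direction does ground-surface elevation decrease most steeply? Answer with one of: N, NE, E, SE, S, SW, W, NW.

NE

∂z/∂x = (720.2 − 720.7) / (85 − 0) = -0.005882
∂z/∂y = (720.3 − 720.7) / (90 − 0) = -0.004444
Steepest decrease is along −∇f = (+0.005882 E, +0.004444 N) → northeast.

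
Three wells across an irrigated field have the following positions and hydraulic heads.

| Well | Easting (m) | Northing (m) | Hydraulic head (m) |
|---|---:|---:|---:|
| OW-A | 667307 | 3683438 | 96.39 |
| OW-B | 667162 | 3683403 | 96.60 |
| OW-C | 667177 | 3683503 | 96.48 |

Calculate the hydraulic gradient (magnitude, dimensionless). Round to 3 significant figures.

0.00158

Three-point gradient (reference OW-A): Δ to OW-B = (-145, -35, +0.21), Δ to OW-C = (-130, 65, +0.09).
∂h/∂x = -0.001202, ∂h/∂y = -0.001020 (det = -13975).
|∇h| = √(-0.001202² + -0.001020²) = 0.001576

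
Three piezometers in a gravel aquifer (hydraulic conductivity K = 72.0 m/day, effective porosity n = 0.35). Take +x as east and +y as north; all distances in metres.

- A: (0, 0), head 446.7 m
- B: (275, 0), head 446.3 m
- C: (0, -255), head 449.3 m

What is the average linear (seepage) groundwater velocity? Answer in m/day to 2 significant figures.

2.1 m/day

∂h/∂x = (446.3 − 446.7) / (275 − 0) = -0.001455
∂h/∂y = (449.3 − 446.7) / (-255 − 0) = -0.01020
|∇h| = √(-0.001455² + -0.01020²) = 0.0103
Seepage velocity v = K·i/n = 72.0 × 0.0103 / 0.35 = 2.119 m/day.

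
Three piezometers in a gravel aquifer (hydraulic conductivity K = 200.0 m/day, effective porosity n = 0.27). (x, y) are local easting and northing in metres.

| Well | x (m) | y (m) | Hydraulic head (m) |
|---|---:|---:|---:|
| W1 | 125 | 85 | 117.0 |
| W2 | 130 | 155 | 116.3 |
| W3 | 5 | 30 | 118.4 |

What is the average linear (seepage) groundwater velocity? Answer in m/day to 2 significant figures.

Differences from W1: to W2 (Δx, Δy, Δh) = (5, 70, -0.7); to W3 = (-120, -55, +1.4).
Solve a·Δx + b·Δy = Δh: det = 5·(-55) − (-120)·70 = 8125.
∂h/∂x = [(-0.7)·(-55) − (+1.4)·70] / 8125 = -0.007323
∂h/∂y = [5·(+1.4) − (-120)·(-0.7)] / 8125 = -0.009477
|∇h| = √(-0.007323² + -0.009477²) = 0.01198
Seepage velocity v = K·i/n = 200.0 × 0.01198 / 0.27 = 8.874 m/day.

8.9 m/day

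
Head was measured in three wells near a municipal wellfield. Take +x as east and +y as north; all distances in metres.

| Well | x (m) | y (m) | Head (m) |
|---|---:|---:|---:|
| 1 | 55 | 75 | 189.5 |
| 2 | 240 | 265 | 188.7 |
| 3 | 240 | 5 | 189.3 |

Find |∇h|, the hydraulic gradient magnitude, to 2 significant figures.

0.0030

Differences from 1: to 2 (Δx, Δy, Δh) = (185, 190, -0.8); to 3 = (185, -70, -0.2).
Solve a·Δx + b·Δy = Δh: det = 185·(-70) − 185·190 = -48100.
∂h/∂x = [(-0.8)·(-70) − (-0.2)·190] / -48100 = -0.001954
∂h/∂y = [185·(-0.2) − 185·(-0.8)] / -48100 = -0.002308
|∇h| = √(-0.001954² + -0.002308²) = 0.003024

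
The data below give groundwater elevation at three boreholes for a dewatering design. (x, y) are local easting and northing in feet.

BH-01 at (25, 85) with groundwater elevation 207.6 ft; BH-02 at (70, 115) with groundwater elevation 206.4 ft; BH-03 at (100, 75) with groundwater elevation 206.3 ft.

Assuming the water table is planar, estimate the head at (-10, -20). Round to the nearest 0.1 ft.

209.5 ft

Three-point gradient (reference BH-01): Δ to BH-02 = (45, 30, -1.2), Δ to BH-03 = (75, -10, -1.3).
∂h/∂x = -0.01889, ∂h/∂y = -0.01167 (det = -2700).
h(-10, -20) = 207.6 + (-0.01889)·(-35) + (-0.01167)·(-105) = 207.6 +0.661 +1.225 = 209.486 ft.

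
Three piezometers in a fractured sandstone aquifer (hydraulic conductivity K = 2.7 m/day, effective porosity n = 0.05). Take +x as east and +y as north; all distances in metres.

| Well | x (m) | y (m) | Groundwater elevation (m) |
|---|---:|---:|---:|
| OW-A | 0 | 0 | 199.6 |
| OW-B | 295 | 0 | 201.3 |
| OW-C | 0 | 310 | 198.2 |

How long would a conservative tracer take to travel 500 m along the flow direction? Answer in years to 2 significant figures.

∂h/∂x = (201.3 − 199.6) / (295 − 0) = +0.005763
∂h/∂y = (198.2 − 199.6) / (310 − 0) = -0.004516
|∇h| = √(0.005763² + -0.004516²) = 0.007322
Seepage velocity v = K·i/n = 2.7 × 0.007322 / 0.05 = 0.3954 m/day.
t = 500 / 0.3954 = 1265 days = 3.46 years.

3.5 years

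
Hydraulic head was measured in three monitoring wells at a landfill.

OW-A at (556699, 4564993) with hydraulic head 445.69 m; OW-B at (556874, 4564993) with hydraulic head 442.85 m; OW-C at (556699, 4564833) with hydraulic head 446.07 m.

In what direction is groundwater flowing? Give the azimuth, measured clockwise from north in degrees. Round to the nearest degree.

∂h/∂x = (442.85 − 445.69) / (556874 − 556699) = -0.01623
∂h/∂y = (446.07 − 445.69) / (4564833 − 4564993) = -0.002375
Flow direction (−∇h) has components (+0.01623 E, +0.002375 N).
Azimuth = atan2(E, N) = atan2(+0.01623, +0.002375) = 81.7° ≈ 082°.

082°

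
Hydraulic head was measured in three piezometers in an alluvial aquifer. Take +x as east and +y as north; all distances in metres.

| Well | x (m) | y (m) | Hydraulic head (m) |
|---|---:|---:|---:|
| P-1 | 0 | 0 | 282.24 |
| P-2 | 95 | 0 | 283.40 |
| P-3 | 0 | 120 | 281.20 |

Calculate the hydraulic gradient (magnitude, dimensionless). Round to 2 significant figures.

∂h/∂x = (283.40 − 282.24) / (95 − 0) = +0.01221
∂h/∂y = (281.20 − 282.24) / (120 − 0) = -0.008667
|∇h| = √(0.01221² + -0.008667²) = 0.01497

0.015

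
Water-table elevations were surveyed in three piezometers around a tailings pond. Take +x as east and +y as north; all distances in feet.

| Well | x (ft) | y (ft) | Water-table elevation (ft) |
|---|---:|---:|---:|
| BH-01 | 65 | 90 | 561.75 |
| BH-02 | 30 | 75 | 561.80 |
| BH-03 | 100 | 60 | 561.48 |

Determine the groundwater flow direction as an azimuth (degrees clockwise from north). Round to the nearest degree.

With h = a·x + b·y + c and BH-01 as origin, the differences give:
  (-35)·a + (-15)·b = +0.05
  35·a + (-30)·b = -0.27
Eliminate b (×(-30) and ×(-15), subtract): 1575·a = -5.550 → a = ∂h/∂x = -0.003524
Back-substitute: b = ∂h/∂y = +0.004889.
Flow direction (−∇h) has components (+0.003524 E, -0.004889 N).
Azimuth = atan2(E, N) = atan2(+0.003524, -0.004889) = 144.2° ≈ 144°.

144°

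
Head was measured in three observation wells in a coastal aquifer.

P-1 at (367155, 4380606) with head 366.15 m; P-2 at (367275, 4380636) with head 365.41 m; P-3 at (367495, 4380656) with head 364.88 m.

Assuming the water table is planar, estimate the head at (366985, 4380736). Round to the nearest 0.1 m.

363.1 m

Differences from P-1: to P-2 (Δx, Δy, Δh) = (120, 30, -0.74); to P-3 = (340, 50, -1.27).
Solve a·Δx + b·Δy = Δh: det = 120·50 − 340·30 = -4200.
∂h/∂x = [(-0.74)·50 − (-1.27)·30] / -4200 = -0.0002619
∂h/∂y = [120·(-1.27) − 340·(-0.74)] / -4200 = -0.02362
h(366985, 4380736) = 366.15 + (-0.0002619)·(-170) + (-0.02362)·(130) = 366.15 +0.045 -3.070 = 363.124 m.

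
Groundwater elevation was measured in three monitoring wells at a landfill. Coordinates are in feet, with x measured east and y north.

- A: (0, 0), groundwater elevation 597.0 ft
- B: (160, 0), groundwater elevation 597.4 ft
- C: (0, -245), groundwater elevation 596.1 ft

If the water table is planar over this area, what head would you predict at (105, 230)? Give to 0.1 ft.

∂h/∂x = (597.4 − 597.0) / (160 − 0) = +0.002500
∂h/∂y = (596.1 − 597.0) / (-245 − 0) = +0.003673
h(105, 230) = 597.0 + (+0.002500)·(105) + (+0.003673)·(230) = 597.0 +0.262 +0.845 = 598.107 ft.

598.1 ft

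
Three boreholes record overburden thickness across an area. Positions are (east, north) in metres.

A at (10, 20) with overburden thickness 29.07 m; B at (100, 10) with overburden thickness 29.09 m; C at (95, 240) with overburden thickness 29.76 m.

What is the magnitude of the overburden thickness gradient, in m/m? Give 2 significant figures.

0.0030 m/m

Taking A as reference: B−A = (90, -10, +0.02); C−A = (85, 220, +0.69).
Solve a·Δx + b·Δy = Δd: det = 90·220 − 85·(-10) = 20650.
∂d/∂x = [(+0.02)·220 − (+0.69)·(-10)] / 20650 = +0.0005472
∂d/∂y = [90·(+0.69) − 85·(+0.02)] / 20650 = +0.002925
|∇f| = √(0.0005472² + 0.002925²) = 0.002976 m/m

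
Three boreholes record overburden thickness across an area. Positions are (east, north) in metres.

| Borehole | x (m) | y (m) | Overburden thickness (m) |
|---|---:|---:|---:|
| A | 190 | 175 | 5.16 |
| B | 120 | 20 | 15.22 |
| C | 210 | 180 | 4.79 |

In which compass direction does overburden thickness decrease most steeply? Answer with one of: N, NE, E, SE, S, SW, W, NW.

With d = a·x + b·y + c and A as origin, the differences give:
  (-70)·a + (-155)·b = +10.06
  20·a + 5·b = -0.37
Eliminate b (×5 and ×(-155), subtract): 2750·a = -7.050 → a = ∂d/∂x = -0.002564
Back-substitute: b = ∂d/∂y = -0.06375.
Steepest decrease is along −∇f = (+0.002564 E, +0.06375 N) → north.

N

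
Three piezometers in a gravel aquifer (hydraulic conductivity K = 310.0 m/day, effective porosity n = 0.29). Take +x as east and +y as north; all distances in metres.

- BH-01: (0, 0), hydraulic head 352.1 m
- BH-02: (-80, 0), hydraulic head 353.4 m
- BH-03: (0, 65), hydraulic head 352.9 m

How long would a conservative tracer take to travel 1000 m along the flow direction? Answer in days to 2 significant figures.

46 days

∂h/∂x = (353.4 − 352.1) / (-80 − 0) = -0.01625
∂h/∂y = (352.9 − 352.1) / (65 − 0) = +0.01231
|∇h| = √(-0.01625² + 0.01231²) = 0.02039
Seepage velocity v = K·i/n = 310.0 × 0.02039 / 0.29 = 21.8 m/day.
t = 1000 / 21.8 = 45.87 days.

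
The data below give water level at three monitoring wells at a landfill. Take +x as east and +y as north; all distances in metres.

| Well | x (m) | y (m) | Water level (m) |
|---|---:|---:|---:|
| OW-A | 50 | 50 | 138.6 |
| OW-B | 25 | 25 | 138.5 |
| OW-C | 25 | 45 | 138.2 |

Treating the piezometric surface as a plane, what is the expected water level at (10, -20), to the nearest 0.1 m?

138.9 m

With h = a·x + b·y + c and OW-A as origin, the differences give:
  (-25)·a + (-25)·b = -0.1
  (-25)·a + (-5)·b = -0.4
Eliminate b (×(-5) and ×(-25), subtract): -500·a = -9.50 → a = ∂h/∂x = +0.01900
Back-substitute: b = ∂h/∂y = -0.01500.
h(10, -20) = 138.6 + (+0.01900)·(-40) + (-0.01500)·(-70) = 138.6 -0.760 +1.050 = 138.890 m.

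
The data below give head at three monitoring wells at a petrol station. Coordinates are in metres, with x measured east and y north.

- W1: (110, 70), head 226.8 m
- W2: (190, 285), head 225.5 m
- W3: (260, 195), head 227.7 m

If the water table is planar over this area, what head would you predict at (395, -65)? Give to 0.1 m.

233.0 m

Differences from W1: to W2 (Δx, Δy, Δh) = (80, 215, -1.3); to W3 = (150, 125, +0.9).
Determinant of the coordinate differences = 80·125 − 150·215 = -22250.
∂h/∂x = [(-1.3)·125 − (+0.9)·215] / -22250 = +0.01600
∂h/∂y = [80·(+0.9) − 150·(-1.3)] / -22250 = -0.01200
h(395, -65) = 226.8 + (+0.01600)·(285) + (-0.01200)·(-135) = 226.8 +4.560 +1.620 = 232.980 m.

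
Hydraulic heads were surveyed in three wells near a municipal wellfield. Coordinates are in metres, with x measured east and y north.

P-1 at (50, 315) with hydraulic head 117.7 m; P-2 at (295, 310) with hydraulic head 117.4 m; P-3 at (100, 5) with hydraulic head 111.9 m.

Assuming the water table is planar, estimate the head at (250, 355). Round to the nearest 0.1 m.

118.3 m

Three-point gradient (reference P-1): Δ to P-2 = (245, -5, -0.3), Δ to P-3 = (50, -310, -5.8).
∂h/∂x = -0.0008454, ∂h/∂y = +0.01857 (det = -75700).
h(250, 355) = 117.7 + (-0.0008454)·(200) + (+0.01857)·(40) = 117.7 -0.169 +0.743 = 118.274 m.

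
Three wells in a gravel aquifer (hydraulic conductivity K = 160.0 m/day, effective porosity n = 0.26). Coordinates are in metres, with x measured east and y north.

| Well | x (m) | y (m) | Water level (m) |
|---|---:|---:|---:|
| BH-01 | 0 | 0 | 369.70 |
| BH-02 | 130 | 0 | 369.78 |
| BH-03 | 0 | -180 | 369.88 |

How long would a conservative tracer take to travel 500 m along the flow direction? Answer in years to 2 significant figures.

∂h/∂x = (369.78 − 369.70) / (130 − 0) = +0.0006154
∂h/∂y = (369.88 − 369.70) / (-180 − 0) = -0.001000
|∇h| = √(0.0006154² + -0.001000²) = 0.001174
Seepage velocity v = K·i/n = 160.0 × 0.001174 / 0.26 = 0.7225 m/day.
t = 500 / 0.7225 = 692 days = 1.89 years.

1.9 years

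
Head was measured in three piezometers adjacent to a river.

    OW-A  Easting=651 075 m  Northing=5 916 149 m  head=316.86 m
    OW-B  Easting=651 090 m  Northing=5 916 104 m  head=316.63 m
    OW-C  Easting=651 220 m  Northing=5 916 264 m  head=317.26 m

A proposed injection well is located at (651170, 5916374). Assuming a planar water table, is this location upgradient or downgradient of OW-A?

upgradient

Taking OW-A as reference: OW-B−OW-A = (15, -45, -0.23); OW-C−OW-A = (145, 115, +0.40).
Determinant of the coordinate differences = 15·115 − 145·(-45) = 8250.
∂h/∂x = [(-0.23)·115 − (+0.40)·(-45)] / 8250 = -0.001024
∂h/∂y = [15·(+0.40) − 145·(-0.23)] / 8250 = +0.004770
Head at (651170, 5916374) = 316.86 + (-0.001024)·(95) + (+0.004770)·(225) = 317.84 m.
That is higher than the 316.86 m at OW-A, so the point is upgradient.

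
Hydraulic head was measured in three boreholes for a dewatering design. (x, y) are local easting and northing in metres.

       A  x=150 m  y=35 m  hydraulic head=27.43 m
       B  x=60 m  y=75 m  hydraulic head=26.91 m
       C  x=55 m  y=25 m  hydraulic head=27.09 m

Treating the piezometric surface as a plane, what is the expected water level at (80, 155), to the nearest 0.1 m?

Differences from A: to B (Δx, Δy, Δh) = (-90, 40, -0.52); to C = (-95, -10, -0.34).
Solve a·Δx + b·Δy = Δh: det = (-90)·(-10) − (-95)·40 = 4700.
∂h/∂x = [(-0.52)·(-10) − (-0.34)·40] / 4700 = +0.004000
∂h/∂y = [(-90)·(-0.34) − (-95)·(-0.52)] / 4700 = -0.004000
h(80, 155) = 27.43 + (+0.004000)·(-70) + (-0.004000)·(120) = 27.43 -0.280 -0.480 = 26.670 m.

26.7 m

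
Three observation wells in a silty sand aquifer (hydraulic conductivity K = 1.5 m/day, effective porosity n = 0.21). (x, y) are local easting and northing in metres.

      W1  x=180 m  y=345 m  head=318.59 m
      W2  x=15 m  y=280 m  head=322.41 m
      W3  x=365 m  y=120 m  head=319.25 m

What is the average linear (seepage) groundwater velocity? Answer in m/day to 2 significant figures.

With h = a·x + b·y + c and W1 as origin, the differences give:
  (-165)·a + (-65)·b = +3.82
  185·a + (-225)·b = +0.66
Eliminate b (×(-225) and ×(-65), subtract): 49150·a = -816.600 → a = ∂h/∂x = -0.01661
Back-substitute: b = ∂h/∂y = -0.01659.
|∇h| = √(-0.01661² + -0.01659²) = 0.02348
Seepage velocity v = K·i/n = 1.5 × 0.02348 / 0.21 = 0.1677 m/day.

0.17 m/day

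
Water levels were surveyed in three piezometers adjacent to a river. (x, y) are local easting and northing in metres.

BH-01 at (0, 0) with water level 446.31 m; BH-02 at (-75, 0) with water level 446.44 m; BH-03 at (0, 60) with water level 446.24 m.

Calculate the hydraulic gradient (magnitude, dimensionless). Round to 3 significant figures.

∂h/∂x = (446.44 − 446.31) / (-75 − 0) = -0.001733
∂h/∂y = (446.24 − 446.31) / (60 − 0) = -0.001167
|∇h| = √(-0.001733² + -0.001167²) = 0.002089

0.00209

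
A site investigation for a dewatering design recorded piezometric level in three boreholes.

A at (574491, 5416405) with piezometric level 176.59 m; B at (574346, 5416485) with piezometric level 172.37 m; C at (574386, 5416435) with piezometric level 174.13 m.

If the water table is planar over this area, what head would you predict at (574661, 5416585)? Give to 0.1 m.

175.7 m

Differences from A: to B (Δx, Δy, Δh) = (-145, 80, -4.22); to C = (-105, 30, -2.46).
Determinant of the coordinate differences = (-145)·30 − (-105)·80 = 4050.
∂h/∂x = [(-4.22)·30 − (-2.46)·80] / 4050 = +0.01733
∂h/∂y = [(-145)·(-2.46) − (-105)·(-4.22)] / 4050 = -0.02133
h(574661, 5416585) = 176.59 + (+0.01733)·(170) + (-0.02133)·(180) = 176.59 +2.947 -3.840 = 175.697 m.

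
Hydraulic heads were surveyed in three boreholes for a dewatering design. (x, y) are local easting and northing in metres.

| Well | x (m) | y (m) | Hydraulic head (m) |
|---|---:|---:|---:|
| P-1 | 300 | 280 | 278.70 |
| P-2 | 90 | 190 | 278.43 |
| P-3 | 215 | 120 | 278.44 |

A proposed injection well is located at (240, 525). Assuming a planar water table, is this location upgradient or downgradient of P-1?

upgradient

With h = a·x + b·y + c and P-1 as origin, the differences give:
  (-210)·a + (-90)·b = -0.27
  (-85)·a + (-160)·b = -0.26
Eliminate b (×(-160) and ×(-90), subtract): 25950·a = 19.800 → a = ∂h/∂x = +0.0007630
Back-substitute: b = ∂h/∂y = +0.001220.
Head at (240, 525) = 278.70 + (+0.0007630)·(-60) + (+0.001220)·(245) = 278.95 m.
That is higher than the 278.70 m at P-1, so the point is upgradient.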